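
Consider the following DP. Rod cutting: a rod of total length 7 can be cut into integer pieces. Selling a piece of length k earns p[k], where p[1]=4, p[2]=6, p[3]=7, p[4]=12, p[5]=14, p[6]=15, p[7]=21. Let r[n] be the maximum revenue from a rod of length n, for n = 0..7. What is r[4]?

16

   n    0    1    2    3    4    5    6    7
r[n]    0    4    8   12   16   20   24   28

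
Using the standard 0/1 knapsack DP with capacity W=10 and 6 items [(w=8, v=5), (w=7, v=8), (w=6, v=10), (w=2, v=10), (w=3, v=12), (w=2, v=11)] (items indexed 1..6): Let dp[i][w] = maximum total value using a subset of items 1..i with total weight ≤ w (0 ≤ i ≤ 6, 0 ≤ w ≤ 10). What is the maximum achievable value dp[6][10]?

i\w   0   1   2   3   4   5   6   7   8   9  10
  0   0   0   0   0   0   0   0   0   0   0   0
  1   0   0   0   0   0   0   0   0   5   5   5
  2   0   0   0   0   0   0   0   8   8   8   8
  3   0   0   0   0   0   0  10  10  10  10  10
  4   0   0  10  10  10  10  10  10  20  20  20
  5   0   0  10  12  12  22  22  22  22  22  22
  6   0   0  11  12  21  23  23  33  33  33  33

33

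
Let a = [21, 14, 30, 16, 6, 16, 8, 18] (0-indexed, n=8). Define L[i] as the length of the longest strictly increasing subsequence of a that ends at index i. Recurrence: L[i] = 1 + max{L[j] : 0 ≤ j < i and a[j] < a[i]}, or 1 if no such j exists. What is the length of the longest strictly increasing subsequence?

3

   i    0    1    2    3    4    5    6    7
a[i]   21   14   30   16    6   16    8   18
L[i]    1    1    2    2    1    2    2    3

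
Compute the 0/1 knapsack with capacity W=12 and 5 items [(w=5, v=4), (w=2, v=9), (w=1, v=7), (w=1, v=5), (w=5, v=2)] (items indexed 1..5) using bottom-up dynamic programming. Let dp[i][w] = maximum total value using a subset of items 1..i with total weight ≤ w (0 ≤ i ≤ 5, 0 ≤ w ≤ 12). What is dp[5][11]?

i\w   0   1   2   3   4   5   6   7   8   9  10  11  12
  0   0   0   0   0   0   0   0   0   0   0   0   0   0
  1   0   0   0   0   0   4   4   4   4   4   4   4   4
  2   0   0   9   9   9   9   9  13  13  13  13  13  13
  3   0   7   9  16  16  16  16  16  20  20  20  20  20
  4   0   7  12  16  21  21  21  21  21  25  25  25  25
  5   0   7  12  16  21  21  21  21  21  25  25  25  25

25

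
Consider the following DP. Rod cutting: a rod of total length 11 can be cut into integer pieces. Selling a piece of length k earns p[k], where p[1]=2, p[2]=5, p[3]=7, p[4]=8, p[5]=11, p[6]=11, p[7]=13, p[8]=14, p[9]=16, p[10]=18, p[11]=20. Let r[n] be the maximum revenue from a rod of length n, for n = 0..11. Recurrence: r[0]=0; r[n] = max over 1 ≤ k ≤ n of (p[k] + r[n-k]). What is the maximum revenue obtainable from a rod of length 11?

27

   n    0    1    2    3    4    5    6    7    8    9   10   11
r[n]    0    2    5    7   10   12   15   17   20   22   25   27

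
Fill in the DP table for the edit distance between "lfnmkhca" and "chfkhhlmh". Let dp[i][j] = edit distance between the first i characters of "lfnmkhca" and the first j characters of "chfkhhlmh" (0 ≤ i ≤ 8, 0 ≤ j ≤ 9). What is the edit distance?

8

   ''  c  h  f  k  h  h  l  m  h
''  0  1  2  3  4  5  6  7  8  9
 l  1  1  2  3  4  5  6  6  7  8
 f  2  2  2  2  3  4  5  6  7  8
 n  3  3  3  3  3  4  5  6  7  8
 m  4  4  4  4  4  4  5  6  6  7
 k  5  5  5  5  4  5  5  6  7  7
 h  6  6  5  6  5  4  5  6  7  7
 c  7  6  6  6  6  5  5  6  7  8
 a  8  7  7  7  7  6  6  6  7  8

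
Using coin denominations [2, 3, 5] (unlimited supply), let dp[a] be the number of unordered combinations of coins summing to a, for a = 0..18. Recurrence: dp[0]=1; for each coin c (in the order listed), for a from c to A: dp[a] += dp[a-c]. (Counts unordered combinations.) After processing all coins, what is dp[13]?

5

after  coin     0     1     2     3     4     5     6     7     8     9    10    11    12    13    14    15    16    17    18
          2     1     0     1     0     1     0     1     0     1     0     1     0     1     0     1     0     1     0     1
          3     1     0     1     1     1     1     2     1     2     2     2     2     3     2     3     3     3     3     4
          5     1     0     1     1     1     2     2     2     3     3     4     4     5     5     6     7     7     8     9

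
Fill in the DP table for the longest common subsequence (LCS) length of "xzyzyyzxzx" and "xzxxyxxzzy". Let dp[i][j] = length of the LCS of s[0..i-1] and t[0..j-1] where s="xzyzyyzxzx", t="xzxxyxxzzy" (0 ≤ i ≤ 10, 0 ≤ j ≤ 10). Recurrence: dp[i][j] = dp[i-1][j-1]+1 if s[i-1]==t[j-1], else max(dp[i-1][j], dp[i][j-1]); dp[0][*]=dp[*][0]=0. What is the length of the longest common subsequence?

5

   ''  x  z  x  x  y  x  x  z  z  y
''  0  0  0  0  0  0  0  0  0  0  0
 x  0  1  1  1  1  1  1  1  1  1  1
 z  0  1  2  2  2  2  2  2  2  2  2
 y  0  1  2  2  2  3  3  3  3  3  3
 z  0  1  2  2  2  3  3  3  4  4  4
 y  0  1  2  2  2  3  3  3  4  4  5
 y  0  1  2  2  2  3  3  3  4  4  5
 z  0  1  2  2  2  3  3  3  4  5  5
 x  0  1  2  3  3  3  4  4  4  5  5
 z  0  1  2  3  3  3  4  4  5  5  5
 x  0  1  2  3  4  4  4  5  5  5  5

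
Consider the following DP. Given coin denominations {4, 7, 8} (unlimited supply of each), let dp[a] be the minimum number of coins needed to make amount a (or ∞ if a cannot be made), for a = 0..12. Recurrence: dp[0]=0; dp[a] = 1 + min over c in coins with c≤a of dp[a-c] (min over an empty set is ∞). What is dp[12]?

 a  0  1  2  3  4  5  6  7  8  9 10 11 12
dp  0  -  -  -  1  -  -  1  1  -  -  2  2
(- denotes ∞ / unreachable)

2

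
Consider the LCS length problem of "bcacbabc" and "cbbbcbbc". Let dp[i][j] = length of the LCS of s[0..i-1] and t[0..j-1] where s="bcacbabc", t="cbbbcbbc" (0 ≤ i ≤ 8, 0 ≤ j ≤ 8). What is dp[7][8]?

4

   ''  c  b  b  b  c  b  b  c
''  0  0  0  0  0  0  0  0  0
 b  0  0  1  1  1  1  1  1  1
 c  0  1  1  1  1  2  2  2  2
 a  0  1  1  1  1  2  2  2  2
 c  0  1  1  1  1  2  2  2  3
 b  0  1  2  2  2  2  3  3  3
 a  0  1  2  2  2  2  3  3  3
 b  0  1  2  3  3  3  3  4  4
 c  0  1  2  3  3  4  4  4  5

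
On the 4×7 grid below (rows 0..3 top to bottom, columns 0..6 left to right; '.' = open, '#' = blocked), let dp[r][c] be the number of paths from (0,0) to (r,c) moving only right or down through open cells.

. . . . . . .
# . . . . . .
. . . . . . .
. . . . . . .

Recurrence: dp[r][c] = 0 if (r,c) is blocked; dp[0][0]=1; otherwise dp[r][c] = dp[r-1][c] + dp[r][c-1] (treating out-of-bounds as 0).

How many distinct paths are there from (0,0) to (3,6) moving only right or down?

56

r\c   0   1   2   3   4   5   6
  0   1   1   1   1   1   1   1
  1   0   1   2   3   4   5   6
  2   0   1   3   6  10  15  21
  3   0   1   4  10  20  35  56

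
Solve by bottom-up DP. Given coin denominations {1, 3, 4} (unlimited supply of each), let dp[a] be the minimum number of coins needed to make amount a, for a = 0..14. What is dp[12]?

 a  0  1  2  3  4  5  6  7  8  9 10 11 12 13 14
dp  0  1  2  1  1  2  2  2  2  3  3  3  3  4  4

3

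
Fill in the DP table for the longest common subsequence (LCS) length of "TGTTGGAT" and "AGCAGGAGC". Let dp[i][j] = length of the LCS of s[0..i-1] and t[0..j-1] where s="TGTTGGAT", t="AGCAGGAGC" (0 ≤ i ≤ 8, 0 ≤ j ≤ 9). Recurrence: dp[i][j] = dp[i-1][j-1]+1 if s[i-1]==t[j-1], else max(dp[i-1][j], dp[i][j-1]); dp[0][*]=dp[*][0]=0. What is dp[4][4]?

1

   ''  A  G  C  A  G  G  A  G  C
''  0  0  0  0  0  0  0  0  0  0
 T  0  0  0  0  0  0  0  0  0  0
 G  0  0  1  1  1  1  1  1  1  1
 T  0  0  1  1  1  1  1  1  1  1
 T  0  0  1  1  1  1  1  1  1  1
 G  0  0  1  1  1  2  2  2  2  2
 G  0  0  1  1  1  2  3  3  3  3
 A  0  1  1  1  2  2  3  4  4  4
 T  0  1  1  1  2  2  3  4  4  4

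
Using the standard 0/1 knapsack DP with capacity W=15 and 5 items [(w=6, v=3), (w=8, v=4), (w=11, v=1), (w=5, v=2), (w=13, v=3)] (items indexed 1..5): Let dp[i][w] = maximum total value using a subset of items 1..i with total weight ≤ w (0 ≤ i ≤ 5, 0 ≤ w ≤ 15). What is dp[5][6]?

i\w   0   1   2   3   4   5   6   7   8   9  10  11  12  13  14  15
  0   0   0   0   0   0   0   0   0   0   0   0   0   0   0   0   0
  1   0   0   0   0   0   0   3   3   3   3   3   3   3   3   3   3
  2   0   0   0   0   0   0   3   3   4   4   4   4   4   4   7   7
  3   0   0   0   0   0   0   3   3   4   4   4   4   4   4   7   7
  4   0   0   0   0   0   2   3   3   4   4   4   5   5   6   7   7
  5   0   0   0   0   0   2   3   3   4   4   4   5   5   6   7   7

3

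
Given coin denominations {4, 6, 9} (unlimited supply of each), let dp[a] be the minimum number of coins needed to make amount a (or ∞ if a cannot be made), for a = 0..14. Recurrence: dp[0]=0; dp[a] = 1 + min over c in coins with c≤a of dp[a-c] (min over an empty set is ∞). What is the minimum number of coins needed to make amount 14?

 a  0  1  2  3  4  5  6  7  8  9 10 11 12 13 14
dp  0  -  -  -  1  -  1  -  2  1  2  -  2  2  3
(- denotes ∞ / unreachable)

3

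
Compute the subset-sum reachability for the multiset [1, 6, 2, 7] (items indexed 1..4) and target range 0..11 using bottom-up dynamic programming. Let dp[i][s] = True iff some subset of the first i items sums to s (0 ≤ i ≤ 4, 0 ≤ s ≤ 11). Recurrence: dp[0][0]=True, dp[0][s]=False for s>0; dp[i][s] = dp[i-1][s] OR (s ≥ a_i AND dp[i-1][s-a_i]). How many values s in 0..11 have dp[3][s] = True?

i\s   0   1   2   3   4   5   6   7   8   9  10  11
  0   T   F   F   F   F   F   F   F   F   F   F   F
  1   T   T   F   F   F   F   F   F   F   F   F   F
  2   T   T   F   F   F   F   T   T   F   F   F   F
  3   T   T   T   T   F   F   T   T   T   T   F   F
  4   T   T   T   T   F   F   T   T   T   T   T   F

8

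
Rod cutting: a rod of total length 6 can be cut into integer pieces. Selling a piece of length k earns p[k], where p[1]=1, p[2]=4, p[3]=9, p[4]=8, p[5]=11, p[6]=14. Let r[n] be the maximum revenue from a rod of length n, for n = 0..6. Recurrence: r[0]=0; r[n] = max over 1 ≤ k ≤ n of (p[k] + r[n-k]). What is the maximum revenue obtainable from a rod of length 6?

18

   n    0    1    2    3    4    5    6
r[n]    0    1    4    9   10   13   18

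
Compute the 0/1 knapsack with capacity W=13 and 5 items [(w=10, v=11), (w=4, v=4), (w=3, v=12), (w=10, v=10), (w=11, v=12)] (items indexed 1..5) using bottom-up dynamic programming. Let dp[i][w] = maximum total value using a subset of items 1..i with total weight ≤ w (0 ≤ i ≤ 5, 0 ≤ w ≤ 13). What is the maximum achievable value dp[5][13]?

i\w   0   1   2   3   4   5   6   7   8   9  10  11  12  13
  0   0   0   0   0   0   0   0   0   0   0   0   0   0   0
  1   0   0   0   0   0   0   0   0   0   0  11  11  11  11
  2   0   0   0   0   4   4   4   4   4   4  11  11  11  11
  3   0   0   0  12  12  12  12  16  16  16  16  16  16  23
  4   0   0   0  12  12  12  12  16  16  16  16  16  16  23
  5   0   0   0  12  12  12  12  16  16  16  16  16  16  23

23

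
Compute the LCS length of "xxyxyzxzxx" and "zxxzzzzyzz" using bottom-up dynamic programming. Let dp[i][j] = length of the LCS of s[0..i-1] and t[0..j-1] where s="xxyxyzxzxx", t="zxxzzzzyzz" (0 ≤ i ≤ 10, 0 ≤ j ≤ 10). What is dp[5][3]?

2

   ''  z  x  x  z  z  z  z  y  z  z
''  0  0  0  0  0  0  0  0  0  0  0
 x  0  0  1  1  1  1  1  1  1  1  1
 x  0  0  1  2  2  2  2  2  2  2  2
 y  0  0  1  2  2  2  2  2  3  3  3
 x  0  0  1  2  2  2  2  2  3  3  3
 y  0  0  1  2  2  2  2  2  3  3  3
 z  0  1  1  2  3  3  3  3  3  4  4
 x  0  1  2  2  3  3  3  3  3  4  4
 z  0  1  2  2  3  4  4  4  4  4  5
 x  0  1  2  3  3  4  4  4  4  4  5
 x  0  1  2  3  3  4  4  4  4  4  5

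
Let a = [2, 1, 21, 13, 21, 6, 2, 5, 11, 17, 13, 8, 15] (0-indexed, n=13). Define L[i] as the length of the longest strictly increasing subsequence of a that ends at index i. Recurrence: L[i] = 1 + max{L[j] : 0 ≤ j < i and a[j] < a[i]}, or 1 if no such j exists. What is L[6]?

   i    0    1    2    3    4    5    6    7    8    9   10   11   12
a[i]    2    1   21   13   21    6    2    5   11   17   13    8   15
L[i]    1    1    2    2    3    2    2    3    4    5    5    4    6

2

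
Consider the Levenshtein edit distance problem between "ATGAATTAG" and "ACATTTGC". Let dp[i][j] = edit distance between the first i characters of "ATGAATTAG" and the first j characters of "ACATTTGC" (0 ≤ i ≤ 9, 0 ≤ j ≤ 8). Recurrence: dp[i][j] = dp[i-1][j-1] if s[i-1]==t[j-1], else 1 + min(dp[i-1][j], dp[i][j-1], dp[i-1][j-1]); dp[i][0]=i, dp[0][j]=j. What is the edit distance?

5

   ''  A  C  A  T  T  T  G  C
''  0  1  2  3  4  5  6  7  8
 A  1  0  1  2  3  4  5  6  7
 T  2  1  1  2  2  3  4  5  6
 G  3  2  2  2  3  3  4  4  5
 A  4  3  3  2  3  4  4  5  5
 A  5  4  4  3  3  4  5  5  6
 T  6  5  5  4  3  3  4  5  6
 T  7  6  6  5  4  3  3  4  5
 A  8  7  7  6  5  4  4  4  5
 G  9  8  8  7  6  5  5  4  5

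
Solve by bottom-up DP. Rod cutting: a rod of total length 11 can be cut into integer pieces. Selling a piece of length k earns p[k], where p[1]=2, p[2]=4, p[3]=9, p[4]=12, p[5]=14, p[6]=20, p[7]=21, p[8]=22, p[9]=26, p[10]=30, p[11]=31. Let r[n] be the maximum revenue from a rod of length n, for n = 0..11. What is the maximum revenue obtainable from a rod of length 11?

   n    0    1    2    3    4    5    6    7    8    9   10   11
r[n]    0    2    4    9   12   14   20   22   24   29   32   34

34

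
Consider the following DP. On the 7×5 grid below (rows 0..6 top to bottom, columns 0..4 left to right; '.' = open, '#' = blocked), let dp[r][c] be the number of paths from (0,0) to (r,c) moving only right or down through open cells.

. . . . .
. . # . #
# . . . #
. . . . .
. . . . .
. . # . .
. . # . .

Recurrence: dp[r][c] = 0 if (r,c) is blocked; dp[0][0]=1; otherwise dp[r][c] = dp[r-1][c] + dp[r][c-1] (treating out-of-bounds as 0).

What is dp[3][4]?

7

r\c   0   1   2   3   4
  0   1   1   1   1   1
  1   1   2   0   1   0
  2   0   2   2   3   0
  3   0   2   4   7   7
  4   0   2   6  13  20
  5   0   2   0  13  33
  6   0   2   0  13  46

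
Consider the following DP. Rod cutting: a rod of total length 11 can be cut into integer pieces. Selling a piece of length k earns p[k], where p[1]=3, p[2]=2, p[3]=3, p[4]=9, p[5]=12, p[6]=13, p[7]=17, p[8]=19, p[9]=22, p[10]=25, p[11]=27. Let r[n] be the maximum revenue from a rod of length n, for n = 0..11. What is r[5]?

15

   n    0    1    2    3    4    5    6    7    8    9   10   11
r[n]    0    3    6    9   12   15   18   21   24   27   30   33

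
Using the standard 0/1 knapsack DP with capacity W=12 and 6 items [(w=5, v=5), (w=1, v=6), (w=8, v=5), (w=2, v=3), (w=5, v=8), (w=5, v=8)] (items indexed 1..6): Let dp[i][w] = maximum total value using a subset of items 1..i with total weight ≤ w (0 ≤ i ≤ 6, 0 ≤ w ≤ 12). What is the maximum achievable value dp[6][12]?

i\w   0   1   2   3   4   5   6   7   8   9  10  11  12
  0   0   0   0   0   0   0   0   0   0   0   0   0   0
  1   0   0   0   0   0   5   5   5   5   5   5   5   5
  2   0   6   6   6   6   6  11  11  11  11  11  11  11
  3   0   6   6   6   6   6  11  11  11  11  11  11  11
  4   0   6   6   9   9   9  11  11  14  14  14  14  14
  5   0   6   6   9   9   9  14  14  17  17  17  19  19
  6   0   6   6   9   9   9  14  14  17  17  17  22  22

22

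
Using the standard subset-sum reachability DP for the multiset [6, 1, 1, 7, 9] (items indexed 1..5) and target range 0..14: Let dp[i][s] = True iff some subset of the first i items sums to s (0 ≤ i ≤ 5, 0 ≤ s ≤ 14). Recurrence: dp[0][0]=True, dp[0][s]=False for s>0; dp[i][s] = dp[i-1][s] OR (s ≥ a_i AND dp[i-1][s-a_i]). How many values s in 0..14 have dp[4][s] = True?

9

i\s   0   1   2   3   4   5   6   7   8   9  10  11  12  13  14
  0   T   F   F   F   F   F   F   F   F   F   F   F   F   F   F
  1   T   F   F   F   F   F   T   F   F   F   F   F   F   F   F
  2   T   T   F   F   F   F   T   T   F   F   F   F   F   F   F
  3   T   T   T   F   F   F   T   T   T   F   F   F   F   F   F
  4   T   T   T   F   F   F   T   T   T   T   F   F   F   T   T
  5   T   T   T   F   F   F   T   T   T   T   T   T   F   T   T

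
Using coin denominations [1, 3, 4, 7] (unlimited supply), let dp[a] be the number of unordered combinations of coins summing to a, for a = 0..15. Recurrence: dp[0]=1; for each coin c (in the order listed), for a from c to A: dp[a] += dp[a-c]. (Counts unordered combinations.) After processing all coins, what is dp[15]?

22

after  coin     0     1     2     3     4     5     6     7     8     9    10    11    12    13    14    15
          1     1     1     1     1     1     1     1     1     1     1     1     1     1     1     1     1
          3     1     1     1     2     2     2     3     3     3     4     4     4     5     5     5     6
          4     1     1     1     2     3     3     4     5     6     7     8     9    11    12    13    15
          7     1     1     1     2     3     3     4     6     7     8    10    12    14    16    19    22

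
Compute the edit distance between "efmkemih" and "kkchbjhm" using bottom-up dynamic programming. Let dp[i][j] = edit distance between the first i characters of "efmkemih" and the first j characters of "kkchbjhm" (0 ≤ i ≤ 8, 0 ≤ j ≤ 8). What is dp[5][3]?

4

   ''  k  k  c  h  b  j  h  m
''  0  1  2  3  4  5  6  7  8
 e  1  1  2  3  4  5  6  7  8
 f  2  2  2  3  4  5  6  7  8
 m  3  3  3  3  4  5  6  7  7
 k  4  3  3  4  4  5  6  7  8
 e  5  4  4  4  5  5  6  7  8
 m  6  5  5  5  5  6  6  7  7
 i  7  6  6  6  6  6  7  7  8
 h  8  7  7  7  6  7  7  7  8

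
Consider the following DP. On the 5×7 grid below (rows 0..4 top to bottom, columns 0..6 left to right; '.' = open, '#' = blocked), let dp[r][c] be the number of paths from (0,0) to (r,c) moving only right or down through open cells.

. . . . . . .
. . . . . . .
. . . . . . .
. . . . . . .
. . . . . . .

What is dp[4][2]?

r\c   0   1   2   3   4   5   6
  0   1   1   1   1   1   1   1
  1   1   2   3   4   5   6   7
  2   1   3   6  10  15  21  28
  3   1   4  10  20  35  56  84
  4   1   5  15  35  70 126 210

15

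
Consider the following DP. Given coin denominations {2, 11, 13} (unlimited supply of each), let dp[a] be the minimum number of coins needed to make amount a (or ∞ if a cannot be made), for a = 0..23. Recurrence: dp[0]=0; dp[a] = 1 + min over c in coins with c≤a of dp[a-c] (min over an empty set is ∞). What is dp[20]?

10

 a  0  1  2  3  4  5  6  7  8  9 10 11 12 13 14 15 16 17 18 19 20 21 22 23
dp  0  -  1  -  2  -  3  -  4  -  5  1  6  1  7  2  8  3  9  4 10  5  2  6
(- denotes ∞ / unreachable)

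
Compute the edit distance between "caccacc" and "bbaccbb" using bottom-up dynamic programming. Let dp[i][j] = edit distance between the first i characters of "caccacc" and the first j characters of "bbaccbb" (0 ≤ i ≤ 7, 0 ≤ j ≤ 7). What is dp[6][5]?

   ''  b  b  a  c  c  b  b
''  0  1  2  3  4  5  6  7
 c  1  1  2  3  3  4  5  6
 a  2  2  2  2  3  4  5  6
 c  3  3  3  3  2  3  4  5
 c  4  4  4  4  3  2  3  4
 a  5  5  5  4  4  3  3  4
 c  6  6  6  5  4  4  4  4
 c  7  7  7  6  5  4  5  5

4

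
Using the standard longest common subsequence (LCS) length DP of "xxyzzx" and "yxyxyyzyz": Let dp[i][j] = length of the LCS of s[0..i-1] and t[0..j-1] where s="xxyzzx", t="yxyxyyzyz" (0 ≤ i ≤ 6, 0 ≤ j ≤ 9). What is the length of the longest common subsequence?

   ''  y  x  y  x  y  y  z  y  z
''  0  0  0  0  0  0  0  0  0  0
 x  0  0  1  1  1  1  1  1  1  1
 x  0  0  1  1  2  2  2  2  2  2
 y  0  1  1  2  2  3  3  3  3  3
 z  0  1  1  2  2  3  3  4  4  4
 z  0  1  1  2  2  3  3  4  4  5
 x  0  1  2  2  3  3  3  4  4  5

5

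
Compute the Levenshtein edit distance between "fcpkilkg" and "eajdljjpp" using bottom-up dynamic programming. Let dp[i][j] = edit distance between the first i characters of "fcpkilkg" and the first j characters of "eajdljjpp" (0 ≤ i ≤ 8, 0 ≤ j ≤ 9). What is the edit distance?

   ''  e  a  j  d  l  j  j  p  p
''  0  1  2  3  4  5  6  7  8  9
 f  1  1  2  3  4  5  6  7  8  9
 c  2  2  2  3  4  5  6  7  8  9
 p  3  3  3  3  4  5  6  7  7  8
 k  4  4  4  4  4  5  6  7  8  8
 i  5  5  5  5  5  5  6  7  8  9
 l  6  6  6  6  6  5  6  7  8  9
 k  7  7  7  7  7  6  6  7  8  9
 g  8  8  8  8  8  7  7  7  8  9

9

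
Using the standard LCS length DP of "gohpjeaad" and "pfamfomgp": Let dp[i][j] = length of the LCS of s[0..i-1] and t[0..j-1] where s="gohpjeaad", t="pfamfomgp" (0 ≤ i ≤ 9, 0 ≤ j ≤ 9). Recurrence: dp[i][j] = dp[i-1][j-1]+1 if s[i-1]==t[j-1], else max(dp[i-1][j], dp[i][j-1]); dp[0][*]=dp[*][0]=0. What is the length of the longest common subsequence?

   ''  p  f  a  m  f  o  m  g  p
''  0  0  0  0  0  0  0  0  0  0
 g  0  0  0  0  0  0  0  0  1  1
 o  0  0  0  0  0  0  1  1  1  1
 h  0  0  0  0  0  0  1  1  1  1
 p  0  1  1  1  1  1  1  1  1  2
 j  0  1  1  1  1  1  1  1  1  2
 e  0  1  1  1  1  1  1  1  1  2
 a  0  1  1  2  2  2  2  2  2  2
 a  0  1  1  2  2  2  2  2  2  2
 d  0  1  1  2  2  2  2  2  2  2

2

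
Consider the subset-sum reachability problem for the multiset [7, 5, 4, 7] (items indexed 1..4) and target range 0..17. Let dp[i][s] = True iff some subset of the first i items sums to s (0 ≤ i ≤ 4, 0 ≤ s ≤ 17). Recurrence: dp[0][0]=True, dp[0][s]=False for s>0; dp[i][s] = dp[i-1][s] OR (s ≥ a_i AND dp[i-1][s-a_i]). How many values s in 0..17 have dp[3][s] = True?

i\s   0   1   2   3   4   5   6   7   8   9  10  11  12  13  14  15  16  17
  0   T   F   F   F   F   F   F   F   F   F   F   F   F   F   F   F   F   F
  1   T   F   F   F   F   F   F   T   F   F   F   F   F   F   F   F   F   F
  2   T   F   F   F   F   T   F   T   F   F   F   F   T   F   F   F   F   F
  3   T   F   F   F   T   T   F   T   F   T   F   T   T   F   F   F   T   F
  4   T   F   F   F   T   T   F   T   F   T   F   T   T   F   T   F   T   F

8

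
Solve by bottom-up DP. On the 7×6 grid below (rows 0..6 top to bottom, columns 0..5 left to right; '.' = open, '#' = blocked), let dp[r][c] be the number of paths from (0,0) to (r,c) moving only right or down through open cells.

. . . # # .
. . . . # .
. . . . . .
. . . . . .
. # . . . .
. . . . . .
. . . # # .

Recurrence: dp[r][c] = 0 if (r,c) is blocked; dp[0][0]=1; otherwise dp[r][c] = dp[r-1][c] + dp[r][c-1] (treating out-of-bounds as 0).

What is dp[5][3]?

r\c   0   1   2   3   4   5
  0   1   1   1   0   0   0
  1   1   2   3   3   0   0
  2   1   3   6   9   9   9
  3   1   4  10  19  28  37
  4   1   0  10  29  57  94
  5   1   1  11  40  97 191
  6   1   2  13   0   0 191

40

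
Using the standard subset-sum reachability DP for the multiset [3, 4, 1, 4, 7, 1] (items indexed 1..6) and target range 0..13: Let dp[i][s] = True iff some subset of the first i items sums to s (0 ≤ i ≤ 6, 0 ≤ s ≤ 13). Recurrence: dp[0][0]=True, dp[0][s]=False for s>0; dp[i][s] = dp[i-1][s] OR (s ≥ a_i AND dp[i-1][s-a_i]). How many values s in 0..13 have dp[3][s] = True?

i\s   0   1   2   3   4   5   6   7   8   9  10  11  12  13
  0   T   F   F   F   F   F   F   F   F   F   F   F   F   F
  1   T   F   F   T   F   F   F   F   F   F   F   F   F   F
  2   T   F   F   T   T   F   F   T   F   F   F   F   F   F
  3   T   T   F   T   T   T   F   T   T   F   F   F   F   F
  4   T   T   F   T   T   T   F   T   T   T   F   T   T   F
  5   T   T   F   T   T   T   F   T   T   T   T   T   T   F
  6   T   T   T   T   T   T   T   T   T   T   T   T   T   T

7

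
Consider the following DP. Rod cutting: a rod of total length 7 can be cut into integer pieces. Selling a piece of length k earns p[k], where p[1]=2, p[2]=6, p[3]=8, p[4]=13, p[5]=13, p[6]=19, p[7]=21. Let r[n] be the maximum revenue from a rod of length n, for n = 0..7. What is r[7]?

21

   n    0    1    2    3    4    5    6    7
r[n]    0    2    6    8   13   15   19   21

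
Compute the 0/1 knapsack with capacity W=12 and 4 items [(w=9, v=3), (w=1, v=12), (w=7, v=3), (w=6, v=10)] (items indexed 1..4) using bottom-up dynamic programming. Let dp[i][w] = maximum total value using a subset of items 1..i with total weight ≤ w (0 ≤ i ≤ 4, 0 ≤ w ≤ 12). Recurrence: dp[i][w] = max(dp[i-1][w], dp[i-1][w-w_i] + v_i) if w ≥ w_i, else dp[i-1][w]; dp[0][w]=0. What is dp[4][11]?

22

i\w   0   1   2   3   4   5   6   7   8   9  10  11  12
  0   0   0   0   0   0   0   0   0   0   0   0   0   0
  1   0   0   0   0   0   0   0   0   0   3   3   3   3
  2   0  12  12  12  12  12  12  12  12  12  15  15  15
  3   0  12  12  12  12  12  12  12  15  15  15  15  15
  4   0  12  12  12  12  12  12  22  22  22  22  22  22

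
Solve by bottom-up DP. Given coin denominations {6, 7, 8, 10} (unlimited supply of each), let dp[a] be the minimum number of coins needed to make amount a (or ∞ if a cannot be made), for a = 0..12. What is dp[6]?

 a  0  1  2  3  4  5  6  7  8  9 10 11 12
dp  0  -  -  -  -  -  1  1  1  -  1  -  2
(- denotes ∞ / unreachable)

1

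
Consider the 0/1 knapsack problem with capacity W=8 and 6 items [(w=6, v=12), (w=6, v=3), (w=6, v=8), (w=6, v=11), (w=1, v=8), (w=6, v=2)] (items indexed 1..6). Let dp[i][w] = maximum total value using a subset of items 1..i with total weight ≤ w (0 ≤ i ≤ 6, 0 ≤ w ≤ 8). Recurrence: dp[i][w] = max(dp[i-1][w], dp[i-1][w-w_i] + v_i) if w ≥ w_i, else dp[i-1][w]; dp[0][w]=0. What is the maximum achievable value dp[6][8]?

i\w   0   1   2   3   4   5   6   7   8
  0   0   0   0   0   0   0   0   0   0
  1   0   0   0   0   0   0  12  12  12
  2   0   0   0   0   0   0  12  12  12
  3   0   0   0   0   0   0  12  12  12
  4   0   0   0   0   0   0  12  12  12
  5   0   8   8   8   8   8  12  20  20
  6   0   8   8   8   8   8  12  20  20

20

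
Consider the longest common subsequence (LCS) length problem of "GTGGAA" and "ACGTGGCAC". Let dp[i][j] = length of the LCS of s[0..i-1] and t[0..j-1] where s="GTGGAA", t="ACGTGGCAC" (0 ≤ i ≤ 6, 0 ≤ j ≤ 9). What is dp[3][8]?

3

   ''  A  C  G  T  G  G  C  A  C
''  0  0  0  0  0  0  0  0  0  0
 G  0  0  0  1  1  1  1  1  1  1
 T  0  0  0  1  2  2  2  2  2  2
 G  0  0  0  1  2  3  3  3  3  3
 G  0  0  0  1  2  3  4  4  4  4
 A  0  1  1  1  2  3  4  4  5  5
 A  0  1  1  1  2  3  4  4  5  5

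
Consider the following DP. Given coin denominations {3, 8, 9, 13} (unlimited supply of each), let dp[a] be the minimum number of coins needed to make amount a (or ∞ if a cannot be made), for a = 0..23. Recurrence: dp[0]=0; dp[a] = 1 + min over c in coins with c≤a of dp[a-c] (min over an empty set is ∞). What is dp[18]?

2

 a  0  1  2  3  4  5  6  7  8  9 10 11 12 13 14 15 16 17 18 19 20 21 22 23
dp  0  -  -  1  -  -  2  -  1  1  -  2  2  1  3  3  2  2  2  3  3  2  2  4
(- denotes ∞ / unreachable)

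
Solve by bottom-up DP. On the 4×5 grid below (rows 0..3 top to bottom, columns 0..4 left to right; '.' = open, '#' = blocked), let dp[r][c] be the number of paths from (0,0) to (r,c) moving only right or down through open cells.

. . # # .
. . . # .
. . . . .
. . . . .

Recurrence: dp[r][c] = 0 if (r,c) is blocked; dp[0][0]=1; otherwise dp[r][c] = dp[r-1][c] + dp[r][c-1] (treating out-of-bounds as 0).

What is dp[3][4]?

19

r\c   0   1   2   3   4
  0   1   1   0   0   0
  1   1   2   2   0   0
  2   1   3   5   5   5
  3   1   4   9  14  19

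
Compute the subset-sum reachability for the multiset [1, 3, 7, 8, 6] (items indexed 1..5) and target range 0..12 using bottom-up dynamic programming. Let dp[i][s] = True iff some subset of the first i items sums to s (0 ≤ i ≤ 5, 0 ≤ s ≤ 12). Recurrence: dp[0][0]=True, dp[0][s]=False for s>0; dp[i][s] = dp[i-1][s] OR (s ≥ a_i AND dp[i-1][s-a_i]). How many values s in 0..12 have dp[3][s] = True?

8

i\s   0   1   2   3   4   5   6   7   8   9  10  11  12
  0   T   F   F   F   F   F   F   F   F   F   F   F   F
  1   T   T   F   F   F   F   F   F   F   F   F   F   F
  2   T   T   F   T   T   F   F   F   F   F   F   F   F
  3   T   T   F   T   T   F   F   T   T   F   T   T   F
  4   T   T   F   T   T   F   F   T   T   T   T   T   T
  5   T   T   F   T   T   F   T   T   T   T   T   T   T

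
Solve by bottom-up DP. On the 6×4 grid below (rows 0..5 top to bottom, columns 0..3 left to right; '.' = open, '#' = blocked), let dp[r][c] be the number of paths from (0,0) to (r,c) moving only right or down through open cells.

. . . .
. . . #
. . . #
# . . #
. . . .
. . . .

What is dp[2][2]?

6

r\c   0   1   2   3
  0   1   1   1   1
  1   1   2   3   0
  2   1   3   6   0
  3   0   3   9   0
  4   0   3  12  12
  5   0   3  15  27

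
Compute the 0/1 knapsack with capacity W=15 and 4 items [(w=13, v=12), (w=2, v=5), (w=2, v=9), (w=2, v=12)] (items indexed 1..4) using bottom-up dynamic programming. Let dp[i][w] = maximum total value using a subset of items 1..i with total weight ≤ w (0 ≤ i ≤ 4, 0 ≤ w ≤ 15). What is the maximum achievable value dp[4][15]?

26

i\w   0   1   2   3   4   5   6   7   8   9  10  11  12  13  14  15
  0   0   0   0   0   0   0   0   0   0   0   0   0   0   0   0   0
  1   0   0   0   0   0   0   0   0   0   0   0   0   0  12  12  12
  2   0   0   5   5   5   5   5   5   5   5   5   5   5  12  12  17
  3   0   0   9   9  14  14  14  14  14  14  14  14  14  14  14  21
  4   0   0  12  12  21  21  26  26  26  26  26  26  26  26  26  26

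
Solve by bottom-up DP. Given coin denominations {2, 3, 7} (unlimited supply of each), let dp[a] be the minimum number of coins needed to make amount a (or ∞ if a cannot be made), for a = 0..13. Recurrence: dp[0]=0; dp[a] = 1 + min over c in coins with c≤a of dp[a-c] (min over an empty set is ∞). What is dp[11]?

3

 a  0  1  2  3  4  5  6  7  8  9 10 11 12 13
dp  0  -  1  1  2  2  2  1  3  2  2  3  3  3
(- denotes ∞ / unreachable)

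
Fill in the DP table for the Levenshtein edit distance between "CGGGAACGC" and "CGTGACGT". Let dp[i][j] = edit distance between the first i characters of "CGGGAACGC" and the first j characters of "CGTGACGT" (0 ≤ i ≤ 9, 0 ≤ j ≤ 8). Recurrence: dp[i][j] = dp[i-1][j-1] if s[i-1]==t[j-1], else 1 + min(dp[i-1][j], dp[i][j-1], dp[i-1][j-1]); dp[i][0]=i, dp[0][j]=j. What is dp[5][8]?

   ''  C  G  T  G  A  C  G  T
''  0  1  2  3  4  5  6  7  8
 C  1  0  1  2  3  4  5  6  7
 G  2  1  0  1  2  3  4  5  6
 G  3  2  1  1  1  2  3  4  5
 G  4  3  2  2  1  2  3  3  4
 A  5  4  3  3  2  1  2  3  4
 A  6  5  4  4  3  2  2  3  4
 C  7  6  5  5  4  3  2  3  4
 G  8  7  6  6  5  4  3  2  3
 C  9  8  7  7  6  5  4  3  3

4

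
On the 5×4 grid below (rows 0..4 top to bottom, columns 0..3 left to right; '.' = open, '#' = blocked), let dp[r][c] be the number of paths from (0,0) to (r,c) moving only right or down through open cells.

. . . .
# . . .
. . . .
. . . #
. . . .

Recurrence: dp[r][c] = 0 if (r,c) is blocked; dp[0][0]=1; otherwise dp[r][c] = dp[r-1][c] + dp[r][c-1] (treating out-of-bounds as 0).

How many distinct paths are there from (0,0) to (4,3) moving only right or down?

r\c   0   1   2   3
  0   1   1   1   1
  1   0   1   2   3
  2   0   1   3   6
  3   0   1   4   0
  4   0   1   5   5

5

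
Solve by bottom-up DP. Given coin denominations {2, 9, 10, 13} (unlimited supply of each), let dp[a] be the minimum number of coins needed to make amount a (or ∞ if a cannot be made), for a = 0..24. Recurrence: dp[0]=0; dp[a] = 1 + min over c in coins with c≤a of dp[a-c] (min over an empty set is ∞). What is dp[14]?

 a  0  1  2  3  4  5  6  7  8  9 10 11 12 13 14 15 16 17 18 19 20 21 22 23 24
dp  0  -  1  -  2  -  3  -  4  1  1  2  2  1  3  2  4  3  2  2  2  3  2  2  3
(- denotes ∞ / unreachable)

3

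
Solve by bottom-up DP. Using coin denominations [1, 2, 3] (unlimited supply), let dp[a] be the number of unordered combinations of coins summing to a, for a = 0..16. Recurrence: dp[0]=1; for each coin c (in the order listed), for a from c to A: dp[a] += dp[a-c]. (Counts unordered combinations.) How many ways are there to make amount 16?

after  coin     0     1     2     3     4     5     6     7     8     9    10    11    12    13    14    15    16
          1     1     1     1     1     1     1     1     1     1     1     1     1     1     1     1     1     1
          2     1     1     2     2     3     3     4     4     5     5     6     6     7     7     8     8     9
          3     1     1     2     3     4     5     7     8    10    12    14    16    19    21    24    27    30

30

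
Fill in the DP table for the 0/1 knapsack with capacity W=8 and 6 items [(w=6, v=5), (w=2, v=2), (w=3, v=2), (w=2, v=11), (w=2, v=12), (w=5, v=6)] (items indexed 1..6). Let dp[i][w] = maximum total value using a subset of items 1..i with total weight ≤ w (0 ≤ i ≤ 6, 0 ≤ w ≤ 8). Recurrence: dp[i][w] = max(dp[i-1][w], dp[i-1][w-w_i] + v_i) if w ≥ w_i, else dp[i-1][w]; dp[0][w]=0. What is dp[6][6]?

i\w   0   1   2   3   4   5   6   7   8
  0   0   0   0   0   0   0   0   0   0
  1   0   0   0   0   0   0   5   5   5
  2   0   0   2   2   2   2   5   5   7
  3   0   0   2   2   2   4   5   5   7
  4   0   0  11  11  13  13  13  15  16
  5   0   0  12  12  23  23  25  25  25
  6   0   0  12  12  23  23  25  25  25

25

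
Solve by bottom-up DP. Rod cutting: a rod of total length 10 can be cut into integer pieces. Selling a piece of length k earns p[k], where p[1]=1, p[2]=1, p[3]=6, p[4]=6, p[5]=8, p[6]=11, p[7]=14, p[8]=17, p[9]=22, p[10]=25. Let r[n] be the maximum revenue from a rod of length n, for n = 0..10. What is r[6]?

12

   n    0    1    2    3    4    5    6    7    8    9   10
r[n]    0    1    2    6    7    8   12   14   17   22   25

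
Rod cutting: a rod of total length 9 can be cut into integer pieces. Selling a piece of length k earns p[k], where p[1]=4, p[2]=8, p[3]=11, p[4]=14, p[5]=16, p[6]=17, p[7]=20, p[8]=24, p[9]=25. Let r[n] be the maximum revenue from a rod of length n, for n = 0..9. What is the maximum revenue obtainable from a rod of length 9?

36

   n    0    1    2    3    4    5    6    7    8    9
r[n]    0    4    8   12   16   20   24   28   32   36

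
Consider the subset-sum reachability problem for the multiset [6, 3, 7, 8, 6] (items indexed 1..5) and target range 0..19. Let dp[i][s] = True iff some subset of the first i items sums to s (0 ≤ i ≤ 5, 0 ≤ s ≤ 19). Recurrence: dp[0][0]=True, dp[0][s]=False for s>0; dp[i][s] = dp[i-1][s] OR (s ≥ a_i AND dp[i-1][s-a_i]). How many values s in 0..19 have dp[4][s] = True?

14

i\s   0   1   2   3   4   5   6   7   8   9  10  11  12  13  14  15  16  17  18  19
  0   T   F   F   F   F   F   F   F   F   F   F   F   F   F   F   F   F   F   F   F
  1   T   F   F   F   F   F   T   F   F   F   F   F   F   F   F   F   F   F   F   F
  2   T   F   F   T   F   F   T   F   F   T   F   F   F   F   F   F   F   F   F   F
  3   T   F   F   T   F   F   T   T   F   T   T   F   F   T   F   F   T   F   F   F
  4   T   F   F   T   F   F   T   T   T   T   T   T   F   T   T   T   T   T   T   F
  5   T   F   F   T   F   F   T   T   T   T   T   T   T   T   T   T   T   T   T   T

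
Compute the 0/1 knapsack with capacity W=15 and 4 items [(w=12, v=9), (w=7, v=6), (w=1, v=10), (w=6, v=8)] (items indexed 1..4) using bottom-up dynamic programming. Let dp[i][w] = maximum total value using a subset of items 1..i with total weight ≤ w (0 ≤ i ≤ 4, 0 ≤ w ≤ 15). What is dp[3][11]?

16

i\w   0   1   2   3   4   5   6   7   8   9  10  11  12  13  14  15
  0   0   0   0   0   0   0   0   0   0   0   0   0   0   0   0   0
  1   0   0   0   0   0   0   0   0   0   0   0   0   9   9   9   9
  2   0   0   0   0   0   0   0   6   6   6   6   6   9   9   9   9
  3   0  10  10  10  10  10  10  10  16  16  16  16  16  19  19  19
  4   0  10  10  10  10  10  10  18  18  18  18  18  18  19  24  24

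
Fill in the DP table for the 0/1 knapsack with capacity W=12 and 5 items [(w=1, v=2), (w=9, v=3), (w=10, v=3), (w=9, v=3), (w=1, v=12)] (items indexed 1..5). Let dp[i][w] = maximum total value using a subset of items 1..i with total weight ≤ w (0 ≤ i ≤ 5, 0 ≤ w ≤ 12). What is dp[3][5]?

2

i\w   0   1   2   3   4   5   6   7   8   9  10  11  12
  0   0   0   0   0   0   0   0   0   0   0   0   0   0
  1   0   2   2   2   2   2   2   2   2   2   2   2   2
  2   0   2   2   2   2   2   2   2   2   3   5   5   5
  3   0   2   2   2   2   2   2   2   2   3   5   5   5
  4   0   2   2   2   2   2   2   2   2   3   5   5   5
  5   0  12  14  14  14  14  14  14  14  14  15  17  17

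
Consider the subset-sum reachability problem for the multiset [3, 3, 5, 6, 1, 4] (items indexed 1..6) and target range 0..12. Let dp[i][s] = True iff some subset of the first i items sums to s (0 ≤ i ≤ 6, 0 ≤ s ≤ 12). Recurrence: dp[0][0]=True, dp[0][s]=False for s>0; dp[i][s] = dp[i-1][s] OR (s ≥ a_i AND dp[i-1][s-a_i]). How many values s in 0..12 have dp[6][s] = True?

12

i\s   0   1   2   3   4   5   6   7   8   9  10  11  12
  0   T   F   F   F   F   F   F   F   F   F   F   F   F
  1   T   F   F   T   F   F   F   F   F   F   F   F   F
  2   T   F   F   T   F   F   T   F   F   F   F   F   F
  3   T   F   F   T   F   T   T   F   T   F   F   T   F
  4   T   F   F   T   F   T   T   F   T   T   F   T   T
  5   T   T   F   T   T   T   T   T   T   T   T   T   T
  6   T   T   F   T   T   T   T   T   T   T   T   T   T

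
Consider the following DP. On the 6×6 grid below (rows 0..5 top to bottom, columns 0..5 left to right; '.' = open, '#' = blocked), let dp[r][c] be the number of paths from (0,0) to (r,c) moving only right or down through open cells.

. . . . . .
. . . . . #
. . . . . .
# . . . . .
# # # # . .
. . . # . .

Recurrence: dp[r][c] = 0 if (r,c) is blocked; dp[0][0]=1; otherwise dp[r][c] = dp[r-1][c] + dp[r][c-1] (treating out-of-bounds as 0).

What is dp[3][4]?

34

r\c   0   1   2   3   4   5
  0   1   1   1   1   1   1
  1   1   2   3   4   5   0
  2   1   3   6  10  15  15
  3   0   3   9  19  34  49
  4   0   0   0   0  34  83
  5   0   0   0   0  34 117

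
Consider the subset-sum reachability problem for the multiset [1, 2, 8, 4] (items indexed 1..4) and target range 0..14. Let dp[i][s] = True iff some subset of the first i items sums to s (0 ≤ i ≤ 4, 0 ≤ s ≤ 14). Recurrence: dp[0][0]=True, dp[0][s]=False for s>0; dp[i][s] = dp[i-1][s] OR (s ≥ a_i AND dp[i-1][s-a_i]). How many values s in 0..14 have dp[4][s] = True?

15

i\s   0   1   2   3   4   5   6   7   8   9  10  11  12  13  14
  0   T   F   F   F   F   F   F   F   F   F   F   F   F   F   F
  1   T   T   F   F   F   F   F   F   F   F   F   F   F   F   F
  2   T   T   T   T   F   F   F   F   F   F   F   F   F   F   F
  3   T   T   T   T   F   F   F   F   T   T   T   T   F   F   F
  4   T   T   T   T   T   T   T   T   T   T   T   T   T   T   T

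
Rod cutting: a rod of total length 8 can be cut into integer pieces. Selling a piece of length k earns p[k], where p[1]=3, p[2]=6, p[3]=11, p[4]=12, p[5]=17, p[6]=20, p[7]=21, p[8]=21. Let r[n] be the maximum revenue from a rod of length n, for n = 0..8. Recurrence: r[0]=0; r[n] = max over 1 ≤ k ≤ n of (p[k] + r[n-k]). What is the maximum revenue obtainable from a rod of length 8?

   n    0    1    2    3    4    5    6    7    8
r[n]    0    3    6   11   14   17   22   25   28

28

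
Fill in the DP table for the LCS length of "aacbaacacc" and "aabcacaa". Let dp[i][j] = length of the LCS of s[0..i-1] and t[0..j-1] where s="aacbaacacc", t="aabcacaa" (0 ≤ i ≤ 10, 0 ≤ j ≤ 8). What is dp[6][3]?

   ''  a  a  b  c  a  c  a  a
''  0  0  0  0  0  0  0  0  0
 a  0  1  1  1  1  1  1  1  1
 a  0  1  2  2  2  2  2  2  2
 c  0  1  2  2  3  3  3  3  3
 b  0  1  2  3  3  3  3  3  3
 a  0  1  2  3  3  4  4  4  4
 a  0  1  2  3  3  4  4  5  5
 c  0  1  2  3  4  4  5  5  5
 a  0  1  2  3  4  5  5  6  6
 c  0  1  2  3  4  5  6  6  6
 c  0  1  2  3  4  5  6  6  6

3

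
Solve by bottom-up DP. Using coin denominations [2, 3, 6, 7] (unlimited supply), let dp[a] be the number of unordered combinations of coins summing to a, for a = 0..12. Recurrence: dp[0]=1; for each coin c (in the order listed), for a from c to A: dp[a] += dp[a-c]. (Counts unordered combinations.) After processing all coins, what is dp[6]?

after  coin     0     1     2     3     4     5     6     7     8     9    10    11    12
          2     1     0     1     0     1     0     1     0     1     0     1     0     1
          3     1     0     1     1     1     1     2     1     2     2     2     2     3
          6     1     0     1     1     1     1     3     1     3     3     3     3     6
          7     1     0     1     1     1     1     3     2     3     4     4     4     7

3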